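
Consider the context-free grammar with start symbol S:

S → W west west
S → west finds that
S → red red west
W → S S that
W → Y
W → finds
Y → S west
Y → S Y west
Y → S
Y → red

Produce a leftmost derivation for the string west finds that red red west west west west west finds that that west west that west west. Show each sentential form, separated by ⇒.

S ⇒ W west west ⇒ S S that west west ⇒ west finds that S that west west ⇒ west finds that W west west that west west ⇒ west finds that S S that west west that west west ⇒ west finds that W west west S that west west that west west ⇒ west finds that Y west west S that west west that west west ⇒ west finds that S west west west S that west west that west west ⇒ west finds that red red west west west west S that west west that west west ⇒ west finds that red red west west west west west finds that that west west that west west

S ⇒ W west west   [S → W west west]
W west west ⇒ S S that west west   [W → S S that]
S S that west west ⇒ west finds that S that west west   [S → west finds that]
west finds that S that west west ⇒ west finds that W west west that west west   [S → W west west]
west finds that W west west that west west ⇒ west finds that S S that west west that west west   [W → S S that]
west finds that S S that west west that west west ⇒ west finds that W west west S that west west that west west   [S → W west west]
west finds that W west west S that west west that west west ⇒ west finds that Y west west S that west west that west west   [W → Y]
west finds that Y west west S that west west that west west ⇒ west finds that S west west west S that west west that west west   [Y → S west]
west finds that S west west west S that west west that west west ⇒ west finds that red red west west west west S that west west that west west   [S → red red west]
west finds that red red west west west west S that west west that west west ⇒ west finds that red red west west west west west finds that that west west that west west   [S → west finds that]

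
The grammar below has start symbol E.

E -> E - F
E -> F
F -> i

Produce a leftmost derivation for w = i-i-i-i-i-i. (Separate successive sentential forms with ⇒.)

E ⇒ E-F   [E -> E - F]
E-F ⇒ E-F-F   [E -> E - F]
E-F-F ⇒ E-F-F-F   [E -> E - F]
E-F-F-F ⇒ E-F-F-F-F   [E -> E - F]
E-F-F-F-F ⇒ E-F-F-F-F-F   [E -> E - F]
E-F-F-F-F-F ⇒ F-F-F-F-F-F   [E -> F]
F-F-F-F-F-F ⇒ i-F-F-F-F-F   [F -> i]
i-F-F-F-F-F ⇒ i-i-F-F-F-F   [F -> i]
i-i-F-F-F-F ⇒ i-i-i-F-F-F   [F -> i]
i-i-i-F-F-F ⇒ i-i-i-i-F-F   [F -> i]
i-i-i-i-F-F ⇒ i-i-i-i-i-F   [F -> i]
i-i-i-i-i-F ⇒ i-i-i-i-i-i   [F -> i]

E⇒E-F⇒E-F-F⇒E-F-F-F⇒E-F-F-F-F⇒E-F-F-F-F-F⇒F-F-F-F-F-F⇒i-F-F-F-F-F⇒i-i-F-F-F-F⇒i-i-i-F-F-F⇒i-i-i-i-F-F⇒i-i-i-i-i-F⇒i-i-i-i-i-i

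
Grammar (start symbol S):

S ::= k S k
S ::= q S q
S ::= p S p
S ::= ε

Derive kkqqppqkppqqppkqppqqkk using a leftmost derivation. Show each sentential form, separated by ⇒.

S ⇒ kSk   [S ::= k S k]
kSk ⇒ kkSkk   [S ::= k S k]
kkSkk ⇒ kkqSqkk   [S ::= q S q]
kkqSqkk ⇒ kkqqSqqkk   [S ::= q S q]
kkqqSqqkk ⇒ kkqqpSpqqkk   [S ::= p S p]
kkqqpSpqqkk ⇒ kkqqppSppqqkk   [S ::= p S p]
kkqqppSppqqkk ⇒ kkqqppqSqppqqkk   [S ::= q S q]
kkqqppqSqppqqkk ⇒ kkqqppqkSkqppqqkk   [S ::= k S k]
kkqqppqkSkqppqqkk ⇒ kkqqppqkpSpkqppqqkk   [S ::= p S p]
kkqqppqkpSpkqppqqkk ⇒ kkqqppqkppSppkqppqqkk   [S ::= p S p]
kkqqppqkppSppkqppqqkk ⇒ kkqqppqkppqSqppkqppqqkk   [S ::= q S q]
kkqqppqkppqSqppkqppqqkk ⇒ kkqqppqkppqqppkqppqqkk   [S ::= ε]

S ⇒ kSk ⇒ kkSkk ⇒ kkqSqkk ⇒ kkqqSqqkk ⇒ kkqqpSpqqkk ⇒ kkqqppSppqqkk ⇒ kkqqppqSqppqqkk ⇒ kkqqppqkSkqppqqkk ⇒ kkqqppqkpSpkqppqqkk ⇒ kkqqppqkppSppkqppqqkk ⇒ kkqqppqkppqSqppkqppqqkk ⇒ kkqqppqkppqqppkqppqqkk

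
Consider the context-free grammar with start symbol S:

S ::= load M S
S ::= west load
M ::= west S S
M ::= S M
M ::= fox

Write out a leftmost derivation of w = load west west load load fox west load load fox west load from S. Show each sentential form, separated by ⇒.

S ⇒ load M S ⇒ load west S S S ⇒ load west west load S S ⇒ load west west load load M S S ⇒ load west west load load fox S S ⇒ load west west load load fox west load S ⇒ load west west load load fox west load load M S ⇒ load west west load load fox west load load fox S ⇒ load west west load load fox west load load fox west load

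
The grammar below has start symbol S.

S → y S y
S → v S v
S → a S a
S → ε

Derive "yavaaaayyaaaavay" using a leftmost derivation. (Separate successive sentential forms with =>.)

S=>ySy=>yaSay=>yavSvay=>yavaSavay=>yavaaSaavay=>yavaaaSaaavay=>yavaaaaSaaaavay=>yavaaaaySyaaaavay=>yavaaaayyaaaavay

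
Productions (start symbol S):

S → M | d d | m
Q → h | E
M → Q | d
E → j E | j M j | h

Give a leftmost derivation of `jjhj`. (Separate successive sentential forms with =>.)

S => M => Q => E => jE => jjMj => jjQj => jjhj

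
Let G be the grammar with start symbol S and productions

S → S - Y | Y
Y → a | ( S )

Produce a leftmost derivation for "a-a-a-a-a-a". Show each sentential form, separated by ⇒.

S ⇒ S-Y   [S → S - Y]
S-Y ⇒ S-Y-Y   [S → S - Y]
S-Y-Y ⇒ S-Y-Y-Y   [S → S - Y]
S-Y-Y-Y ⇒ S-Y-Y-Y-Y   [S → S - Y]
S-Y-Y-Y-Y ⇒ S-Y-Y-Y-Y-Y   [S → S - Y]
S-Y-Y-Y-Y-Y ⇒ Y-Y-Y-Y-Y-Y   [S → Y]
Y-Y-Y-Y-Y-Y ⇒ a-Y-Y-Y-Y-Y   [Y → a]
a-Y-Y-Y-Y-Y ⇒ a-a-Y-Y-Y-Y   [Y → a]
a-a-Y-Y-Y-Y ⇒ a-a-a-Y-Y-Y   [Y → a]
a-a-a-Y-Y-Y ⇒ a-a-a-a-Y-Y   [Y → a]
a-a-a-a-Y-Y ⇒ a-a-a-a-a-Y   [Y → a]
a-a-a-a-a-Y ⇒ a-a-a-a-a-a   [Y → a]

S ⇒ S-Y ⇒ S-Y-Y ⇒ S-Y-Y-Y ⇒ S-Y-Y-Y-Y ⇒ S-Y-Y-Y-Y-Y ⇒ Y-Y-Y-Y-Y-Y ⇒ a-Y-Y-Y-Y-Y ⇒ a-a-Y-Y-Y-Y ⇒ a-a-a-Y-Y-Y ⇒ a-a-a-a-Y-Y ⇒ a-a-a-a-a-Y ⇒ a-a-a-a-a-a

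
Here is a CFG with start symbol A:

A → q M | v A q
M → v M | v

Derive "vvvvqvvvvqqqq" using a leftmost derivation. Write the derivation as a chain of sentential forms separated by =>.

A => vAq   [A → v A q]
vAq => vvAqq   [A → v A q]
vvAqq => vvvAqqq   [A → v A q]
vvvAqqq => vvvvAqqqq   [A → v A q]
vvvvAqqqq => vvvvqMqqqq   [A → q M]
vvvvqMqqqq => vvvvqvMqqqq   [M → v M]
vvvvqvMqqqq => vvvvqvvMqqqq   [M → v M]
vvvvqvvMqqqq => vvvvqvvvMqqqq   [M → v M]
vvvvqvvvMqqqq => vvvvqvvvvqqqq   [M → v]

A=>vAq=>vvAqq=>vvvAqqq=>vvvvAqqqq=>vvvvqMqqqq=>vvvvqvMqqqq=>vvvvqvvMqqqq=>vvvvqvvvMqqqq=>vvvvqvvvvqqqq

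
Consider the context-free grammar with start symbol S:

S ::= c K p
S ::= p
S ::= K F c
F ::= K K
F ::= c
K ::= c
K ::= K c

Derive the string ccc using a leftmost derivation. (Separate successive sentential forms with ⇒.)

S ⇒ KFc ⇒ cFc ⇒ ccc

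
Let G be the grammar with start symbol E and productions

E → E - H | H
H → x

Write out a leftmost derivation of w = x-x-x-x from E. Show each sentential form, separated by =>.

E => E-H => E-H-H => E-H-H-H => H-H-H-H => x-H-H-H => x-x-H-H => x-x-x-H => x-x-x-x

E => E-H   [E → E - H]
E-H => E-H-H   [E → E - H]
E-H-H => E-H-H-H   [E → E - H]
E-H-H-H => H-H-H-H   [E → H]
H-H-H-H => x-H-H-H   [H → x]
x-H-H-H => x-x-H-H   [H → x]
x-x-H-H => x-x-x-H   [H → x]
x-x-x-H => x-x-x-x   [H → x]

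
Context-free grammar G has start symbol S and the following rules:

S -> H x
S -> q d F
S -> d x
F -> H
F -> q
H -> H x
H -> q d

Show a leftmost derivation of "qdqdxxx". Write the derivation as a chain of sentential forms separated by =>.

S => qdF   [S -> q d F]
qdF => qdH   [F -> H]
qdH => qdHx   [H -> H x]
qdHx => qdHxx   [H -> H x]
qdHxx => qdHxxx   [H -> H x]
qdHxxx => qdqdxxx   [H -> q d]

S=>qdF=>qdH=>qdHx=>qdHxx=>qdHxxx=>qdqdxxx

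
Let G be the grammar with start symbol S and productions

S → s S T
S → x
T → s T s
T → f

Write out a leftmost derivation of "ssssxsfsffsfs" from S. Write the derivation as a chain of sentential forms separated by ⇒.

S ⇒ sST ⇒ ssSTT ⇒ sssSTTT ⇒ ssssSTTTT ⇒ ssssxTTTT ⇒ ssssxsTsTTT ⇒ ssssxsfsTTT ⇒ ssssxsfsfTT ⇒ ssssxsfsffT ⇒ ssssxsfsffsTs ⇒ ssssxsfsffsfs

S ⇒ sST   [S → s S T]
sST ⇒ ssSTT   [S → s S T]
ssSTT ⇒ sssSTTT   [S → s S T]
sssSTTT ⇒ ssssSTTTT   [S → s S T]
ssssSTTTT ⇒ ssssxTTTT   [S → x]
ssssxTTTT ⇒ ssssxsTsTTT   [T → s T s]
ssssxsTsTTT ⇒ ssssxsfsTTT   [T → f]
ssssxsfsTTT ⇒ ssssxsfsfTT   [T → f]
ssssxsfsfTT ⇒ ssssxsfsffT   [T → f]
ssssxsfsffT ⇒ ssssxsfsffsTs   [T → s T s]
ssssxsfsffsTs ⇒ ssssxsfsffsfs   [T → f]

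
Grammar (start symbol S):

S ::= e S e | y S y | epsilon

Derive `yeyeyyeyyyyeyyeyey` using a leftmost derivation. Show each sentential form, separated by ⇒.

S ⇒ ySy ⇒ yeSey ⇒ yeySyey ⇒ yeyeSeyey ⇒ yeyeySyeyey ⇒ yeyeyySyyeyey ⇒ yeyeyyeSeyyeyey ⇒ yeyeyyeySyeyyeyey ⇒ yeyeyyeyySyyeyyeyey ⇒ yeyeyyeyyyyeyyeyey

S ⇒ ySy   [S ::= y S y]
ySy ⇒ yeSey   [S ::= e S e]
yeSey ⇒ yeySyey   [S ::= y S y]
yeySyey ⇒ yeyeSeyey   [S ::= e S e]
yeyeSeyey ⇒ yeyeySyeyey   [S ::= y S y]
yeyeySyeyey ⇒ yeyeyySyyeyey   [S ::= y S y]
yeyeyySyyeyey ⇒ yeyeyyeSeyyeyey   [S ::= e S e]
yeyeyyeSeyyeyey ⇒ yeyeyyeySyeyyeyey   [S ::= y S y]
yeyeyyeySyeyyeyey ⇒ yeyeyyeyySyyeyyeyey   [S ::= y S y]
yeyeyyeyySyyeyyeyey ⇒ yeyeyyeyyyyeyyeyey   [S ::= epsilon]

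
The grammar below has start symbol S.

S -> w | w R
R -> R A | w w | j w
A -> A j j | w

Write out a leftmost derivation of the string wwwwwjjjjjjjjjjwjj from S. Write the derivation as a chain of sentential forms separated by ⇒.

S⇒wR⇒wRA⇒wRAA⇒wRAAA⇒wwwAAA⇒wwwwAA⇒wwwwAjjA⇒wwwwAjjjjA⇒wwwwAjjjjjjA⇒wwwwAjjjjjjjjA⇒wwwwAjjjjjjjjjjA⇒wwwwwjjjjjjjjjjA⇒wwwwwjjjjjjjjjjAjj⇒wwwwwjjjjjjjjjjwjj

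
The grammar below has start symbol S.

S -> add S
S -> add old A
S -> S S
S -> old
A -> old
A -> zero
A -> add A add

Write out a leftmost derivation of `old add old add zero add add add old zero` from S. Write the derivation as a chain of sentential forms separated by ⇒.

S ⇒ S S ⇒ old S ⇒ old S S ⇒ old add old A S ⇒ old add old add A add S ⇒ old add old add zero add S ⇒ old add old add zero add add S ⇒ old add old add zero add add add old A ⇒ old add old add zero add add add old zero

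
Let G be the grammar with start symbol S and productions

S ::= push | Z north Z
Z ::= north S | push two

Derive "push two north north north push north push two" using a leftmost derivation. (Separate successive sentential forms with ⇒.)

S ⇒ Z north Z   [S ::= Z north Z]
Z north Z ⇒ push two north Z   [Z ::= push two]
push two north Z ⇒ push two north north S   [Z ::= north S]
push two north north S ⇒ push two north north Z north Z   [S ::= Z north Z]
push two north north Z north Z ⇒ push two north north north S north Z   [Z ::= north S]
push two north north north S north Z ⇒ push two north north north push north Z   [S ::= push]
push two north north north push north Z ⇒ push two north north north push north push two   [Z ::= push two]

S ⇒ Z north Z ⇒ push two north Z ⇒ push two north north S ⇒ push two north north Z north Z ⇒ push two north north north S north Z ⇒ push two north north north push north Z ⇒ push two north north north push north push two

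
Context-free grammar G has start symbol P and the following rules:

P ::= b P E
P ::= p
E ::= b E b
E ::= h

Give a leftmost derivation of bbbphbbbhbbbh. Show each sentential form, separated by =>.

P=>bPE=>bbPEE=>bbbPEEE=>bbbpEEE=>bbbphEE=>bbbphbEbE=>bbbphbbEbbE=>bbbphbbbEbbbE=>bbbphbbbhbbbE=>bbbphbbbhbbbh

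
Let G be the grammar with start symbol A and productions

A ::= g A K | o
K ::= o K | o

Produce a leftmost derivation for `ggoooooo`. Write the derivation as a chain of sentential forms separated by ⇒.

A ⇒ gAK   [A ::= g A K]
gAK ⇒ ggAKK   [A ::= g A K]
ggAKK ⇒ ggoKK   [A ::= o]
ggoKK ⇒ ggooKK   [K ::= o K]
ggooKK ⇒ ggoooKK   [K ::= o K]
ggoooKK ⇒ ggooooKK   [K ::= o K]
ggooooKK ⇒ ggoooooK   [K ::= o]
ggoooooK ⇒ ggoooooo   [K ::= o]

A⇒gAK⇒ggAKK⇒ggoKK⇒ggooKK⇒ggoooKK⇒ggooooKK⇒ggoooooK⇒ggoooooo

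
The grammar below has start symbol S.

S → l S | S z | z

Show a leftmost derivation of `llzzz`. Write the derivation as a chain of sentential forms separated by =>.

S => Sz   [S → S z]
Sz => lSz   [S → l S]
lSz => lSzz   [S → S z]
lSzz => llSzz   [S → l S]
llSzz => llzzz   [S → z]

S => Sz => lSz => lSzz => llSzz => llzzz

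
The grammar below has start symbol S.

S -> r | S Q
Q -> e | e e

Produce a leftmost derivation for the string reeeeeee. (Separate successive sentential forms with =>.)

S=>SQ=>SQQ=>SQQQ=>SQQQQ=>rQQQQ=>reeQQQ=>reeeQQ=>reeeeeQ=>reeeeeee

S => SQ   [S -> S Q]
SQ => SQQ   [S -> S Q]
SQQ => SQQQ   [S -> S Q]
SQQQ => SQQQQ   [S -> S Q]
SQQQQ => rQQQQ   [S -> r]
rQQQQ => reeQQQ   [Q -> e e]
reeQQQ => reeeQQ   [Q -> e]
reeeQQ => reeeeeQ   [Q -> e e]
reeeeeQ => reeeeeee   [Q -> e e]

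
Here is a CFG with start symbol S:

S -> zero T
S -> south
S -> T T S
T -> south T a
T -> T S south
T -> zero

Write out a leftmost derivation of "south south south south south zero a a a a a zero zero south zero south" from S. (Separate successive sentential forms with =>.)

S => T T S => T S south T S => south T a S south T S => south south T a a S south T S => south south south T a a a S south T S => south south south south T a a a a S south T S => south south south south south T a a a a a S south T S => south south south south south zero a a a a a S south T S => south south south south south zero a a a a a zero T south T S => south south south south south zero a a a a a zero zero south T S => south south south south south zero a a a a a zero zero south zero S => south south south south south zero a a a a a zero zero south zero south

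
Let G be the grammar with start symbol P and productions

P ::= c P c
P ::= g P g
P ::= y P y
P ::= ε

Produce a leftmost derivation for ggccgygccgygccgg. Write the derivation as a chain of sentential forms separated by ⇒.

P⇒gPg⇒ggPgg⇒ggcPcgg⇒ggccPccgg⇒ggccgPgccgg⇒ggccgyPygccgg⇒ggccgygPgygccgg⇒ggccgygcPcgygccgg⇒ggccgygccgygccgg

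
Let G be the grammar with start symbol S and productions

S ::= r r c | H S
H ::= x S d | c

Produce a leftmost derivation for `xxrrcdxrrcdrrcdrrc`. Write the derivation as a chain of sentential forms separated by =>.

S => HS   [S ::= H S]
HS => xSdS   [H ::= x S d]
xSdS => xHSdS   [S ::= H S]
xHSdS => xxSdSdS   [H ::= x S d]
xxSdSdS => xxrrcdSdS   [S ::= r r c]
xxrrcdSdS => xxrrcdHSdS   [S ::= H S]
xxrrcdHSdS => xxrrcdxSdSdS   [H ::= x S d]
xxrrcdxSdSdS => xxrrcdxrrcdSdS   [S ::= r r c]
xxrrcdxrrcdSdS => xxrrcdxrrcdrrcdS   [S ::= r r c]
xxrrcdxrrcdrrcdS => xxrrcdxrrcdrrcdrrc   [S ::= r r c]

S=>HS=>xSdS=>xHSdS=>xxSdSdS=>xxrrcdSdS=>xxrrcdHSdS=>xxrrcdxSdSdS=>xxrrcdxrrcdSdS=>xxrrcdxrrcdrrcdS=>xxrrcdxrrcdrrcdrrc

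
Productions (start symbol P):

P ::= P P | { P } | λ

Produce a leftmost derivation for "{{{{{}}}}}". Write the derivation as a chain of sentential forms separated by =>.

P=>PP=>{P}P=>{{P}}P=>{{{P}}}P=>{{{PP}}}P=>{{{PPP}}}P=>{{{{P}PP}}}P=>{{{{{P}}PP}}}P=>{{{{{}}PP}}}P=>{{{{{}}P}}}P=>{{{{{}}}}}P=>{{{{{}}}}}

P => PP   [P ::= P P]
PP => {P}P   [P ::= { P }]
{P}P => {{P}}P   [P ::= { P }]
{{P}}P => {{{P}}}P   [P ::= { P }]
{{{P}}}P => {{{PP}}}P   [P ::= P P]
{{{PP}}}P => {{{PPP}}}P   [P ::= P P]
{{{PPP}}}P => {{{{P}PP}}}P   [P ::= { P }]
{{{{P}PP}}}P => {{{{{P}}PP}}}P   [P ::= { P }]
{{{{{P}}PP}}}P => {{{{{}}PP}}}P   [P ::= λ]
{{{{{}}PP}}}P => {{{{{}}P}}}P   [P ::= λ]
{{{{{}}P}}}P => {{{{{}}}}}P   [P ::= λ]
{{{{{}}}}}P => {{{{{}}}}}   [P ::= λ]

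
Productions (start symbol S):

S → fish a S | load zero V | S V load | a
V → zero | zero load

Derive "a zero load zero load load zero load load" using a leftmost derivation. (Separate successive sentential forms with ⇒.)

S ⇒ S V load ⇒ S V load V load ⇒ S V load V load V load ⇒ a V load V load V load ⇒ a zero load V load V load ⇒ a zero load zero load load V load ⇒ a zero load zero load load zero load load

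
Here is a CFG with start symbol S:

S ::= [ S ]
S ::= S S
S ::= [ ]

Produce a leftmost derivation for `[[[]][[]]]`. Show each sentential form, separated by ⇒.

S ⇒ [S] ⇒ [SS] ⇒ [[S]S] ⇒ [[[]]S] ⇒ [[[]][S]] ⇒ [[[]][[]]]

S ⇒ [S]   [S ::= [ S ]]
[S] ⇒ [SS]   [S ::= S S]
[SS] ⇒ [[S]S]   [S ::= [ S ]]
[[S]S] ⇒ [[[]]S]   [S ::= [ ]]
[[[]]S] ⇒ [[[]][S]]   [S ::= [ S ]]
[[[]][S]] ⇒ [[[]][[]]]   [S ::= [ ]]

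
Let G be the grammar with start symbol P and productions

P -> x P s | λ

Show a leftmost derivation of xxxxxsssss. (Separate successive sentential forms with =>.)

P => xPs   [P -> x P s]
xPs => xxPss   [P -> x P s]
xxPss => xxxPsss   [P -> x P s]
xxxPsss => xxxxPssss   [P -> x P s]
xxxxPssss => xxxxxPsssss   [P -> x P s]
xxxxxPsssss => xxxxxsssss   [P -> λ]

P => xPs => xxPss => xxxPsss => xxxxPssss => xxxxxPsssss => xxxxxsssss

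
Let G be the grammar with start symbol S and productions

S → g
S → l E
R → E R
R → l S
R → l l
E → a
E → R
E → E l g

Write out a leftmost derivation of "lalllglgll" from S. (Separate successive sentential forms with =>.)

S => lE => lR => lER => lElgR => lElglgR => lRlglgR => lERlglgR => laRlglgR => lalllglgR => lalllglgll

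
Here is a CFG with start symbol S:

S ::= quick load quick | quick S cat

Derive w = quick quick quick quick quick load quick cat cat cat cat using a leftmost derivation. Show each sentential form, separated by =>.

S => quick S cat   [S ::= quick S cat]
quick S cat => quick quick S cat cat   [S ::= quick S cat]
quick quick S cat cat => quick quick quick S cat cat cat   [S ::= quick S cat]
quick quick quick S cat cat cat => quick quick quick quick S cat cat cat cat   [S ::= quick S cat]
quick quick quick quick S cat cat cat cat => quick quick quick quick quick load quick cat cat cat cat   [S ::= quick load quick]

S => quick S cat => quick quick S cat cat => quick quick quick S cat cat cat => quick quick quick quick S cat cat cat cat => quick quick quick quick quick load quick cat cat cat cat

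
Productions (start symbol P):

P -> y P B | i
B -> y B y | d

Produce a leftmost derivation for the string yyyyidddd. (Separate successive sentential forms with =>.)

P => yPB   [P -> y P B]
yPB => yyPBB   [P -> y P B]
yyPBB => yyyPBBB   [P -> y P B]
yyyPBBB => yyyyPBBBB   [P -> y P B]
yyyyPBBBB => yyyyiBBBB   [P -> i]
yyyyiBBBB => yyyyidBBB   [B -> d]
yyyyidBBB => yyyyiddBB   [B -> d]
yyyyiddBB => yyyyidddB   [B -> d]
yyyyidddB => yyyyidddd   [B -> d]

P=>yPB=>yyPBB=>yyyPBBB=>yyyyPBBBB=>yyyyiBBBB=>yyyyidBBB=>yyyyiddBB=>yyyyidddB=>yyyyidddd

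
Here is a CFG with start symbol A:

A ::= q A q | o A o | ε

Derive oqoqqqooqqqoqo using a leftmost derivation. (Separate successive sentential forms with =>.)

A => oAo   [A ::= o A o]
oAo => oqAqo   [A ::= q A q]
oqAqo => oqoAoqo   [A ::= o A o]
oqoAoqo => oqoqAqoqo   [A ::= q A q]
oqoqAqoqo => oqoqqAqqoqo   [A ::= q A q]
oqoqqAqqoqo => oqoqqqAqqqoqo   [A ::= q A q]
oqoqqqAqqqoqo => oqoqqqoAoqqqoqo   [A ::= o A o]
oqoqqqoAoqqqoqo => oqoqqqooqqqoqo   [A ::= ε]

A=>oAo=>oqAqo=>oqoAoqo=>oqoqAqoqo=>oqoqqAqqoqo=>oqoqqqAqqqoqo=>oqoqqqoAoqqqoqo=>oqoqqqooqqqoqo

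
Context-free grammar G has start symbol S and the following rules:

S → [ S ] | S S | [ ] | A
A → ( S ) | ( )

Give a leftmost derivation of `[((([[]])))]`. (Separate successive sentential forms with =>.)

S => [S]   [S → [ S ]]
[S] => [A]   [S → A]
[A] => [(S)]   [A → ( S )]
[(S)] => [(A)]   [S → A]
[(A)] => [((S))]   [A → ( S )]
[((S))] => [((A))]   [S → A]
[((A))] => [(((S)))]   [A → ( S )]
[(((S)))] => [((([S])))]   [S → [ S ]]
[((([S])))] => [((([[]])))]   [S → [ ]]

S=>[S]=>[A]=>[(S)]=>[(A)]=>[((S))]=>[((A))]=>[(((S)))]=>[((([S])))]=>[((([[]])))]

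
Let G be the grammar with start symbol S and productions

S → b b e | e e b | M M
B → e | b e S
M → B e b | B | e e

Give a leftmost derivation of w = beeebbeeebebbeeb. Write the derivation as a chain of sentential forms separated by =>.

S => MM   [S → M M]
MM => BM   [M → B]
BM => beSM   [B → b e S]
beSM => beeebM   [S → e e b]
beeebM => beeebBeb   [M → B e b]
beeebBeb => beeebbeSeb   [B → b e S]
beeebbeSeb => beeebbeMMeb   [S → M M]
beeebbeMMeb => beeebbeeeMeb   [M → e e]
beeebbeeeMeb => beeebbeeeBeb   [M → B]
beeebbeeeBeb => beeebbeeebeSeb   [B → b e S]
beeebbeeebeSeb => beeebbeeebebbeeb   [S → b b e]

S => MM => BM => beSM => beeebM => beeebBeb => beeebbeSeb => beeebbeMMeb => beeebbeeeMeb => beeebbeeeBeb => beeebbeeebeSeb => beeebbeeebebbeeb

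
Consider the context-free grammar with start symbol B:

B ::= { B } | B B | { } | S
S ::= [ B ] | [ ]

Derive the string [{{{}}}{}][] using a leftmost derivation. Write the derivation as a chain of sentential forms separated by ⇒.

B ⇒ BB   [B ::= B B]
BB ⇒ SB   [B ::= S]
SB ⇒ [B]B   [S ::= [ B ]]
[B]B ⇒ [BB]B   [B ::= B B]
[BB]B ⇒ [{B}B]B   [B ::= { B }]
[{B}B]B ⇒ [{{B}}B]B   [B ::= { B }]
[{{B}}B]B ⇒ [{{{}}}B]B   [B ::= { }]
[{{{}}}B]B ⇒ [{{{}}}{}]B   [B ::= { }]
[{{{}}}{}]B ⇒ [{{{}}}{}]S   [B ::= S]
[{{{}}}{}]S ⇒ [{{{}}}{}][]   [S ::= [ ]]

B⇒BB⇒SB⇒[B]B⇒[BB]B⇒[{B}B]B⇒[{{B}}B]B⇒[{{{}}}B]B⇒[{{{}}}{}]B⇒[{{{}}}{}]S⇒[{{{}}}{}][]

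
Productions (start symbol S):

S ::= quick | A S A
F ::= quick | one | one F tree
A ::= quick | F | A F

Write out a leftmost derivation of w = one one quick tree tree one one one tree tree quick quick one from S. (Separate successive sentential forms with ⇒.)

S ⇒ A S A   [S ::= A S A]
A S A ⇒ A F S A   [A ::= A F]
A F S A ⇒ A F F S A   [A ::= A F]
A F F S A ⇒ F F F S A   [A ::= F]
F F F S A ⇒ one F tree F F S A   [F ::= one F tree]
one F tree F F S A ⇒ one one F tree tree F F S A   [F ::= one F tree]
one one F tree tree F F S A ⇒ one one quick tree tree F F S A   [F ::= quick]
one one quick tree tree F F S A ⇒ one one quick tree tree one F tree F S A   [F ::= one F tree]
one one quick tree tree one F tree F S A ⇒ one one quick tree tree one one F tree tree F S A   [F ::= one F tree]
one one quick tree tree one one F tree tree F S A ⇒ one one quick tree tree one one one tree tree F S A   [F ::= one]
one one quick tree tree one one one tree tree F S A ⇒ one one quick tree tree one one one tree tree quick S A   [F ::= quick]
one one quick tree tree one one one tree tree quick S A ⇒ one one quick tree tree one one one tree tree quick quick A   [S ::= quick]
one one quick tree tree one one one tree tree quick quick A ⇒ one one quick tree tree one one one tree tree quick quick F   [A ::= F]
one one quick tree tree one one one tree tree quick quick F ⇒ one one quick tree tree one one one tree tree quick quick one   [F ::= one]

S ⇒ A S A ⇒ A F S A ⇒ A F F S A ⇒ F F F S A ⇒ one F tree F F S A ⇒ one one F tree tree F F S A ⇒ one one quick tree tree F F S A ⇒ one one quick tree tree one F tree F S A ⇒ one one quick tree tree one one F tree tree F S A ⇒ one one quick tree tree one one one tree tree F S A ⇒ one one quick tree tree one one one tree tree quick S A ⇒ one one quick tree tree one one one tree tree quick quick A ⇒ one one quick tree tree one one one tree tree quick quick F ⇒ one one quick tree tree one one one tree tree quick quick one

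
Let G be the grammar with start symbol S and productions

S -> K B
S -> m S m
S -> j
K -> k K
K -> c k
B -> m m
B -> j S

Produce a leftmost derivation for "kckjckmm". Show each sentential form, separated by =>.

S=>KB=>kKB=>kckB=>kckjS=>kckjKB=>kckjckB=>kckjckmm

S => KB   [S -> K B]
KB => kKB   [K -> k K]
kKB => kckB   [K -> c k]
kckB => kckjS   [B -> j S]
kckjS => kckjKB   [S -> K B]
kckjKB => kckjckB   [K -> c k]
kckjckB => kckjckmm   [B -> m m]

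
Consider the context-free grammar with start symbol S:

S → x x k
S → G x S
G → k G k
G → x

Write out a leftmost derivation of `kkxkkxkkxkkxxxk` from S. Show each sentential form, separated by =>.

S => GxS   [S → G x S]
GxS => kGkxS   [G → k G k]
kGkxS => kkGkkxS   [G → k G k]
kkGkkxS => kkxkkxS   [G → x]
kkxkkxS => kkxkkxGxS   [S → G x S]
kkxkkxGxS => kkxkkxkGkxS   [G → k G k]
kkxkkxkGkxS => kkxkkxkkGkkxS   [G → k G k]
kkxkkxkkGkkxS => kkxkkxkkxkkxS   [G → x]
kkxkkxkkxkkxS => kkxkkxkkxkkxxxk   [S → x x k]

S => GxS => kGkxS => kkGkkxS => kkxkkxS => kkxkkxGxS => kkxkkxkGkxS => kkxkkxkkGkkxS => kkxkkxkkxkkxS => kkxkkxkkxkkxxxk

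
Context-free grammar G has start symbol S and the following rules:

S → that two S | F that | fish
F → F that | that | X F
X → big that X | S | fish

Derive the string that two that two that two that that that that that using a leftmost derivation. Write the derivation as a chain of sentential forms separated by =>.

S => that two S   [S → that two S]
that two S => that two F that   [S → F that]
that two F that => that two F that that   [F → F that]
that two F that that => that two X F that that   [F → X F]
that two X F that that => that two S F that that   [X → S]
that two S F that that => that two that two S F that that   [S → that two S]
that two that two S F that that => that two that two that two S F that that   [S → that two S]
that two that two that two S F that that => that two that two that two F that F that that   [S → F that]
that two that two that two F that F that that => that two that two that two that that F that that   [F → that]
that two that two that two that that F that that => that two that two that two that that that that that   [F → that]

S => that two S => that two F that => that two F that that => that two X F that that => that two S F that that => that two that two S F that that => that two that two that two S F that that => that two that two that two F that F that that => that two that two that two that that F that that => that two that two that two that that that that that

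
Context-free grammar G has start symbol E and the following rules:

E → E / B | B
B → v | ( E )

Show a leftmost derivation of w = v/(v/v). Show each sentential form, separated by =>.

E => E/B => B/B => v/B => v/(E) => v/(E/B) => v/(B/B) => v/(v/B) => v/(v/v)

E => E/B   [E → E / B]
E/B => B/B   [E → B]
B/B => v/B   [B → v]
v/B => v/(E)   [B → ( E )]
v/(E) => v/(E/B)   [E → E / B]
v/(E/B) => v/(B/B)   [E → B]
v/(B/B) => v/(v/B)   [B → v]
v/(v/B) => v/(v/v)   [B → v]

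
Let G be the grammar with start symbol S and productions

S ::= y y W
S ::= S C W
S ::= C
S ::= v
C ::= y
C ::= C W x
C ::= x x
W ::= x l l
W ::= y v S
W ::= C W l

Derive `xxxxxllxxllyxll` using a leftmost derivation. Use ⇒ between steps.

S ⇒ SCW ⇒ SCWCW ⇒ CCWCW ⇒ xxCWCW ⇒ xxCWxWCW ⇒ xxxxWxWCW ⇒ xxxxxllxWCW ⇒ xxxxxllxxllCW ⇒ xxxxxllxxllyW ⇒ xxxxxllxxllyxll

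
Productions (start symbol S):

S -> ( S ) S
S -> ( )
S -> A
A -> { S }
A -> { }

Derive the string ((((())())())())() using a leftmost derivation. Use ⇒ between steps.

S ⇒ (S)S   [S -> ( S ) S]
(S)S ⇒ ((S)S)S   [S -> ( S ) S]
((S)S)S ⇒ (((S)S)S)S   [S -> ( S ) S]
(((S)S)S)S ⇒ ((((S)S)S)S)S   [S -> ( S ) S]
((((S)S)S)S)S ⇒ ((((())S)S)S)S   [S -> ( )]
((((())S)S)S)S ⇒ ((((())())S)S)S   [S -> ( )]
((((())())S)S)S ⇒ ((((())())())S)S   [S -> ( )]
((((())())())S)S ⇒ ((((())())())())S   [S -> ( )]
((((())())())())S ⇒ ((((())())())())()   [S -> ( )]

S ⇒ (S)S ⇒ ((S)S)S ⇒ (((S)S)S)S ⇒ ((((S)S)S)S)S ⇒ ((((())S)S)S)S ⇒ ((((())())S)S)S ⇒ ((((())())())S)S ⇒ ((((())())())())S ⇒ ((((())())())())()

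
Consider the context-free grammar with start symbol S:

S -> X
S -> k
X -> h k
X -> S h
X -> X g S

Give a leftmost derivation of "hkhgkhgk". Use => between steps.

S=>X=>XgS=>ShgS=>XhgS=>XgShgS=>ShgShgS=>XhgShgS=>hkhgShgS=>hkhgkhgS=>hkhgkhgk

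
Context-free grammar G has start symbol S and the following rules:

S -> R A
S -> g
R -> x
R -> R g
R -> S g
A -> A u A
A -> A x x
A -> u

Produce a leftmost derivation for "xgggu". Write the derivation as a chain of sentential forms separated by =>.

S => RA => RgA => RggA => RgggA => xgggA => xgggu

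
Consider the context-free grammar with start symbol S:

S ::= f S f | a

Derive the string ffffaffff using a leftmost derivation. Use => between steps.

S => fSf => ffSff => fffSfff => ffffSffff => ffffaffff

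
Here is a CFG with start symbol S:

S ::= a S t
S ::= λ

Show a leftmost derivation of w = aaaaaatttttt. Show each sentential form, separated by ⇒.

S ⇒ aSt   [S ::= a S t]
aSt ⇒ aaStt   [S ::= a S t]
aaStt ⇒ aaaSttt   [S ::= a S t]
aaaSttt ⇒ aaaaStttt   [S ::= a S t]
aaaaStttt ⇒ aaaaaSttttt   [S ::= a S t]
aaaaaSttttt ⇒ aaaaaaStttttt   [S ::= a S t]
aaaaaaStttttt ⇒ aaaaaatttttt   [S ::= λ]

S⇒aSt⇒aaStt⇒aaaSttt⇒aaaaStttt⇒aaaaaSttttt⇒aaaaaaStttttt⇒aaaaaatttttt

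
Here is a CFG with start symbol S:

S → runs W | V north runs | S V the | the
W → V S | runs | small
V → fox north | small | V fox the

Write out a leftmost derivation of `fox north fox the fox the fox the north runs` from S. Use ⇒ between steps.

S ⇒ V north runs ⇒ V fox the north runs ⇒ V fox the fox the north runs ⇒ V fox the fox the fox the north runs ⇒ fox north fox the fox the fox the north runs

S ⇒ V north runs   [S → V north runs]
V north runs ⇒ V fox the north runs   [V → V fox the]
V fox the north runs ⇒ V fox the fox the north runs   [V → V fox the]
V fox the fox the north runs ⇒ V fox the fox the fox the north runs   [V → V fox the]
V fox the fox the fox the north runs ⇒ fox north fox the fox the fox the north runs   [V → fox north]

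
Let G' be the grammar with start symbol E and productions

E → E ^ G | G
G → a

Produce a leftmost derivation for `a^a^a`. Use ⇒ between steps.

E ⇒ E^G ⇒ E^G^G ⇒ G^G^G ⇒ a^G^G ⇒ a^a^G ⇒ a^a^a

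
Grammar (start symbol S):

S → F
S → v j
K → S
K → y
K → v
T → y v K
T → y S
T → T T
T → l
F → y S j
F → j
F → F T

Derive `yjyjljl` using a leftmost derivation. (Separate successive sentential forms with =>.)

S => F   [S → F]
F => FT   [F → F T]
FT => ySjT   [F → y S j]
ySjT => yFjT   [S → F]
yFjT => yFTjT   [F → F T]
yFTjT => yjTjT   [F → j]
yjTjT => yjTTjT   [T → T T]
yjTTjT => yjySTjT   [T → y S]
yjySTjT => yjyFTjT   [S → F]
yjyFTjT => yjyjTjT   [F → j]
yjyjTjT => yjyjljT   [T → l]
yjyjljT => yjyjljl   [T → l]

S => F => FT => ySjT => yFjT => yFTjT => yjTjT => yjTTjT => yjySTjT => yjyFTjT => yjyjTjT => yjyjljT => yjyjljl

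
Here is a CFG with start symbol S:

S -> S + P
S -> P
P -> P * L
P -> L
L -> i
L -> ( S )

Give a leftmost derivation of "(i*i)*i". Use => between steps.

S => P => P*L => L*L => (S)*L => (P)*L => (P*L)*L => (L*L)*L => (i*L)*L => (i*i)*L => (i*i)*i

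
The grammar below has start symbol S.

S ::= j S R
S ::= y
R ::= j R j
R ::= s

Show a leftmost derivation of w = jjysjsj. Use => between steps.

S => jSR => jjSRR => jjyRR => jjysR => jjysjRj => jjysjsj

S => jSR   [S ::= j S R]
jSR => jjSRR   [S ::= j S R]
jjSRR => jjyRR   [S ::= y]
jjyRR => jjysR   [R ::= s]
jjysR => jjysjRj   [R ::= j R j]
jjysjRj => jjysjsj   [R ::= s]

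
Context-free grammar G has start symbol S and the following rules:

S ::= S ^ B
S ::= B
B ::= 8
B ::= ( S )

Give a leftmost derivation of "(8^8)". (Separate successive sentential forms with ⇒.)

S ⇒ B ⇒ (S) ⇒ (S^B) ⇒ (B^B) ⇒ (8^B) ⇒ (8^8)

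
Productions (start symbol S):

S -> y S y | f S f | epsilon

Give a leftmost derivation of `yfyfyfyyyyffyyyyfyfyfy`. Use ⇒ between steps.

S ⇒ ySy   [S -> y S y]
ySy ⇒ yfSfy   [S -> f S f]
yfSfy ⇒ yfySyfy   [S -> y S y]
yfySyfy ⇒ yfyfSfyfy   [S -> f S f]
yfyfSfyfy ⇒ yfyfySyfyfy   [S -> y S y]
yfyfySyfyfy ⇒ yfyfyfSfyfyfy   [S -> f S f]
yfyfyfSfyfyfy ⇒ yfyfyfySyfyfyfy   [S -> y S y]
yfyfyfySyfyfyfy ⇒ yfyfyfyySyyfyfyfy   [S -> y S y]
yfyfyfyySyyfyfyfy ⇒ yfyfyfyyySyyyfyfyfy   [S -> y S y]
yfyfyfyyySyyyfyfyfy ⇒ yfyfyfyyyySyyyyfyfyfy   [S -> y S y]
yfyfyfyyyySyyyyfyfyfy ⇒ yfyfyfyyyyfSfyyyyfyfyfy   [S -> f S f]
yfyfyfyyyyfSfyyyyfyfyfy ⇒ yfyfyfyyyyffyyyyfyfyfy   [S -> epsilon]

S ⇒ ySy ⇒ yfSfy ⇒ yfySyfy ⇒ yfyfSfyfy ⇒ yfyfySyfyfy ⇒ yfyfyfSfyfyfy ⇒ yfyfyfySyfyfyfy ⇒ yfyfyfyySyyfyfyfy ⇒ yfyfyfyyySyyyfyfyfy ⇒ yfyfyfyyyySyyyyfyfyfy ⇒ yfyfyfyyyyfSfyyyyfyfyfy ⇒ yfyfyfyyyyffyyyyfyfyfy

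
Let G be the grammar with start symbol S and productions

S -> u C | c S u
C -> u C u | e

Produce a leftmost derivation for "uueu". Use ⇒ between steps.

S ⇒ uC   [S -> u C]
uC ⇒ uuCu   [C -> u C u]
uuCu ⇒ uueu   [C -> e]

S⇒uC⇒uuCu⇒uueu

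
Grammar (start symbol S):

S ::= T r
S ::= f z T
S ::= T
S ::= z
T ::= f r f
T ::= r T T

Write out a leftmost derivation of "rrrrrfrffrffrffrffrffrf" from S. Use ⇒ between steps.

S ⇒ T   [S ::= T]
T ⇒ rTT   [T ::= r T T]
rTT ⇒ rrTTT   [T ::= r T T]
rrTTT ⇒ rrrTTTT   [T ::= r T T]
rrrTTTT ⇒ rrrrTTTTT   [T ::= r T T]
rrrrTTTTT ⇒ rrrrrTTTTTT   [T ::= r T T]
rrrrrTTTTTT ⇒ rrrrrfrfTTTTT   [T ::= f r f]
rrrrrfrfTTTTT ⇒ rrrrrfrffrfTTTT   [T ::= f r f]
rrrrrfrffrfTTTT ⇒ rrrrrfrffrffrfTTT   [T ::= f r f]
rrrrrfrffrffrfTTT ⇒ rrrrrfrffrffrffrfTT   [T ::= f r f]
rrrrrfrffrffrffrfTT ⇒ rrrrrfrffrffrffrffrfT   [T ::= f r f]
rrrrrfrffrffrffrffrfT ⇒ rrrrrfrffrffrffrffrffrf   [T ::= f r f]

S⇒T⇒rTT⇒rrTTT⇒rrrTTTT⇒rrrrTTTTT⇒rrrrrTTTTTT⇒rrrrrfrfTTTTT⇒rrrrrfrffrfTTTT⇒rrrrrfrffrffrfTTT⇒rrrrrfrffrffrffrfTT⇒rrrrrfrffrffrffrffrfT⇒rrrrrfrffrffrffrffrffrf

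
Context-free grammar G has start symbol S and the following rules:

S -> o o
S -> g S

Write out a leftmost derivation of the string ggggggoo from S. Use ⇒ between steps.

S ⇒ gS ⇒ ggS ⇒ gggS ⇒ ggggS ⇒ gggggS ⇒ ggggggS ⇒ ggggggoo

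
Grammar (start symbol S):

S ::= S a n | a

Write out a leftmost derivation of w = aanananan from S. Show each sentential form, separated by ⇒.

S ⇒ San ⇒ Sanan ⇒ Sananan ⇒ Sanananan ⇒ aanananan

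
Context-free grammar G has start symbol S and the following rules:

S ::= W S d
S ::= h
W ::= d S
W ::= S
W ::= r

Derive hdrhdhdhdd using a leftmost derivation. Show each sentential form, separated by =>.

S => WSd   [S ::= W S d]
WSd => SSd   [W ::= S]
SSd => hSd   [S ::= h]
hSd => hWSdd   [S ::= W S d]
hWSdd => hSSdd   [W ::= S]
hSSdd => hWSdSdd   [S ::= W S d]
hWSdSdd => hdSSdSdd   [W ::= d S]
hdSSdSdd => hdWSdSdSdd   [S ::= W S d]
hdWSdSdSdd => hdrSdSdSdd   [W ::= r]
hdrSdSdSdd => hdrhdSdSdd   [S ::= h]
hdrhdSdSdd => hdrhdhdSdd   [S ::= h]
hdrhdhdSdd => hdrhdhdhdd   [S ::= h]

S => WSd => SSd => hSd => hWSdd => hSSdd => hWSdSdd => hdSSdSdd => hdWSdSdSdd => hdrSdSdSdd => hdrhdSdSdd => hdrhdhdSdd => hdrhdhdhdd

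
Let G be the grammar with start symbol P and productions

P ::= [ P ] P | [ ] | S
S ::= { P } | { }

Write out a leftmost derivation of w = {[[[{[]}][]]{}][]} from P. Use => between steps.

P => S => {P} => {[P]P} => {[[P]P]P} => {[[[P]P]P]P} => {[[[S]P]P]P} => {[[[{P}]P]P]P} => {[[[{[]}]P]P]P} => {[[[{[]}][]]P]P} => {[[[{[]}][]]S]P} => {[[[{[]}][]]{}]P} => {[[[{[]}][]]{}][]}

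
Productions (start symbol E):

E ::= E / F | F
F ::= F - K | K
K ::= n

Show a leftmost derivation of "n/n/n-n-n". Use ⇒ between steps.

E⇒E/F⇒E/F/F⇒F/F/F⇒K/F/F⇒n/F/F⇒n/K/F⇒n/n/F⇒n/n/F-K⇒n/n/F-K-K⇒n/n/K-K-K⇒n/n/n-K-K⇒n/n/n-n-K⇒n/n/n-n-n

E ⇒ E/F   [E ::= E / F]
E/F ⇒ E/F/F   [E ::= E / F]
E/F/F ⇒ F/F/F   [E ::= F]
F/F/F ⇒ K/F/F   [F ::= K]
K/F/F ⇒ n/F/F   [K ::= n]
n/F/F ⇒ n/K/F   [F ::= K]
n/K/F ⇒ n/n/F   [K ::= n]
n/n/F ⇒ n/n/F-K   [F ::= F - K]
n/n/F-K ⇒ n/n/F-K-K   [F ::= F - K]
n/n/F-K-K ⇒ n/n/K-K-K   [F ::= K]
n/n/K-K-K ⇒ n/n/n-K-K   [K ::= n]
n/n/n-K-K ⇒ n/n/n-n-K   [K ::= n]
n/n/n-n-K ⇒ n/n/n-n-n   [K ::= n]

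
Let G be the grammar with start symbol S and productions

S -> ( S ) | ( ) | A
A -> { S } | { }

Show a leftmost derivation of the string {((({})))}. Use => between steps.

S => A   [S -> A]
A => {S}   [A -> { S }]
{S} => {(S)}   [S -> ( S )]
{(S)} => {((S))}   [S -> ( S )]
{((S))} => {(((S)))}   [S -> ( S )]
{(((S)))} => {(((A)))}   [S -> A]
{(((A)))} => {((({})))}   [A -> { }]

S=>A=>{S}=>{(S)}=>{((S))}=>{(((S)))}=>{(((A)))}=>{((({})))}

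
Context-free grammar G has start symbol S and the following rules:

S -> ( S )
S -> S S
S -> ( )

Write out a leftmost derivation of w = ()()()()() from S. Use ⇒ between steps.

S⇒SS⇒SSS⇒SSSS⇒()SSS⇒()SSSS⇒()()SSS⇒()()()SS⇒()()()()S⇒()()()()()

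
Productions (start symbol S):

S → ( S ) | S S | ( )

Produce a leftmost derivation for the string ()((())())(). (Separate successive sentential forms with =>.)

S => SS => ()S => ()SS => ()(S)S => ()(SS)S => ()((S)S)S => ()((())S)S => ()((())())S => ()((())())()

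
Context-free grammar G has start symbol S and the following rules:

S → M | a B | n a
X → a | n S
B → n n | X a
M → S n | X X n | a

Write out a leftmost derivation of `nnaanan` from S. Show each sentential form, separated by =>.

S => M   [S → M]
M => XXn   [M → X X n]
XXn => nSXn   [X → n S]
nSXn => nMXn   [S → M]
nMXn => nXXnXn   [M → X X n]
nXXnXn => nnSXnXn   [X → n S]
nnSXnXn => nnMXnXn   [S → M]
nnMXnXn => nnaXnXn   [M → a]
nnaXnXn => nnaanXn   [X → a]
nnaanXn => nnaanan   [X → a]

S => M => XXn => nSXn => nMXn => nXXnXn => nnSXnXn => nnMXnXn => nnaXnXn => nnaanXn => nnaanan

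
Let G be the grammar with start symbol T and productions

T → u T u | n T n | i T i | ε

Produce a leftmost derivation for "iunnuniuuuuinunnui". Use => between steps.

T => iTi => iuTui => iunTnui => iunnTnnui => iunnuTunnui => iunnunTnunnui => iunnuniTinunnui => iunnuniuTuinunnui => iunnuniuuTuuinunnui => iunnuniuuuuinunnui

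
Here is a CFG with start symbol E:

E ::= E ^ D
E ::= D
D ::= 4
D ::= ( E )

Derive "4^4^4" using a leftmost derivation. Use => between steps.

E => E^D   [E ::= E ^ D]
E^D => E^D^D   [E ::= E ^ D]
E^D^D => D^D^D   [E ::= D]
D^D^D => 4^D^D   [D ::= 4]
4^D^D => 4^4^D   [D ::= 4]
4^4^D => 4^4^4   [D ::= 4]

E=>E^D=>E^D^D=>D^D^D=>4^D^D=>4^4^D=>4^4^4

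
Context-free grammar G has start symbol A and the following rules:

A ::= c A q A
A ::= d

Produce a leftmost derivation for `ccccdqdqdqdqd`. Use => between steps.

A => cAqA => ccAqAqA => cccAqAqAqA => ccccAqAqAqAqA => ccccdqAqAqAqA => ccccdqdqAqAqA => ccccdqdqdqAqA => ccccdqdqdqdqA => ccccdqdqdqdqd

A => cAqA   [A ::= c A q A]
cAqA => ccAqAqA   [A ::= c A q A]
ccAqAqA => cccAqAqAqA   [A ::= c A q A]
cccAqAqAqA => ccccAqAqAqAqA   [A ::= c A q A]
ccccAqAqAqAqA => ccccdqAqAqAqA   [A ::= d]
ccccdqAqAqAqA => ccccdqdqAqAqA   [A ::= d]
ccccdqdqAqAqA => ccccdqdqdqAqA   [A ::= d]
ccccdqdqdqAqA => ccccdqdqdqdqA   [A ::= d]
ccccdqdqdqdqA => ccccdqdqdqdqd   [A ::= d]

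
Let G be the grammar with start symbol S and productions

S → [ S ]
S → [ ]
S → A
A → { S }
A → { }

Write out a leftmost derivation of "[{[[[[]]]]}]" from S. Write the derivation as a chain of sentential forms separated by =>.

S => [S] => [A] => [{S}] => [{[S]}] => [{[[S]]}] => [{[[[S]]]}] => [{[[[[]]]]}]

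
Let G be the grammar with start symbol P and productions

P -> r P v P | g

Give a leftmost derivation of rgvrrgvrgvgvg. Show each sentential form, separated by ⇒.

P⇒rPvP⇒rgvP⇒rgvrPvP⇒rgvrrPvPvP⇒rgvrrgvPvP⇒rgvrrgvrPvPvP⇒rgvrrgvrgvPvP⇒rgvrrgvrgvgvP⇒rgvrrgvrgvgvg

P ⇒ rPvP   [P -> r P v P]
rPvP ⇒ rgvP   [P -> g]
rgvP ⇒ rgvrPvP   [P -> r P v P]
rgvrPvP ⇒ rgvrrPvPvP   [P -> r P v P]
rgvrrPvPvP ⇒ rgvrrgvPvP   [P -> g]
rgvrrgvPvP ⇒ rgvrrgvrPvPvP   [P -> r P v P]
rgvrrgvrPvPvP ⇒ rgvrrgvrgvPvP   [P -> g]
rgvrrgvrgvPvP ⇒ rgvrrgvrgvgvP   [P -> g]
rgvrrgvrgvgvP ⇒ rgvrrgvrgvgvg   [P -> g]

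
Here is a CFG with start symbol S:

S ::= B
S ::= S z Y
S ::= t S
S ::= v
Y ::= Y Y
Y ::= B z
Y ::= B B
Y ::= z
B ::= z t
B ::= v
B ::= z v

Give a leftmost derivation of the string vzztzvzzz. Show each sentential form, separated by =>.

S => SzY => SzYzY => BzYzY => vzYzY => vzYYzY => vzBBYzY => vzztBYzY => vzztzvYzY => vzztzvzzY => vzztzvzzz

S => SzY   [S ::= S z Y]
SzY => SzYzY   [S ::= S z Y]
SzYzY => BzYzY   [S ::= B]
BzYzY => vzYzY   [B ::= v]
vzYzY => vzYYzY   [Y ::= Y Y]
vzYYzY => vzBBYzY   [Y ::= B B]
vzBBYzY => vzztBYzY   [B ::= z t]
vzztBYzY => vzztzvYzY   [B ::= z v]
vzztzvYzY => vzztzvzzY   [Y ::= z]
vzztzvzzY => vzztzvzzz   [Y ::= z]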